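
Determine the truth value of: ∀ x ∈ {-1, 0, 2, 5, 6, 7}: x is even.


Evaluate the predicate on each element: -1:F, 0:T, 2:T, 5:F, 6:T, 7:F.
Counterexample x = -1 fails the predicate.

F


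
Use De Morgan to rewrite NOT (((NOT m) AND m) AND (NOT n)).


De Morgan: the negation of a conjunction is the disjunction of the negations.
Distribute NOT across AND, flipping it to OR, and negate each literal.

(m OR (NOT m)) OR n


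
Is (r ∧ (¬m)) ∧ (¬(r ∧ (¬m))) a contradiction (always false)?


Truth table over {m, r}:
m | r | φ
---------
F | F | F
T | F | F
F | T | F
T | T | F
Every row is false.

Yes, it is a contradiction.


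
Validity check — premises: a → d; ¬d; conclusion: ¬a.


This matches the form of modus tollens: the conclusion follows in every model of the premises.

Valid.


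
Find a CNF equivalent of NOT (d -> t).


Step 1: Rewrite d → t as ¬d ∨ t.
Step 2: Negate: ¬(¬d ∨ t) = d ∧ ¬t (De Morgan + double negation).

d AND (NOT t)


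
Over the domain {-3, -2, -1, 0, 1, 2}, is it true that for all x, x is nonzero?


Evaluate the predicate on each element: -3:T, -2:T, -1:T, 0:F, 1:T, 2:T.
Counterexample x = 0 fails the predicate.

F


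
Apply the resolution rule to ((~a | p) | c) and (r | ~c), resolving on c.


The clauses contain complementary literals c and ~c.
Resolution eliminates this pair and disjoins the remaining literals (merging duplicates).

((~a | p) | r)


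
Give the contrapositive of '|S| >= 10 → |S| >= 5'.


The contrapositive of (P → Q) is (¬Q → ¬P); it is logically equivalent to the original.
Here P = '|S| >= 10' and Q = '|S| >= 5'.

If not (|S| >= 5), then not (|S| >= 10).


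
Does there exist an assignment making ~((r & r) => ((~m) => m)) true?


Search for a satisfying assignment over {m, r}.
Try m=False, r=True: the formula evaluates to True.
A satisfying assignment exists.

Satisfiable.


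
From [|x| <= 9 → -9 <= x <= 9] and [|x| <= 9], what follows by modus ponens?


Modus ponens: from (P → Q) and P, infer Q.
P = '|x| <= 9' is asserted, and P → Q holds, so Q follows.

-9 <= x <= 9.


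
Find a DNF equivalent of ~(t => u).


Step 1: Rewrite implication then negate: ¬(¬t ∨ u) = t ∧ ¬u.

t & (~u)


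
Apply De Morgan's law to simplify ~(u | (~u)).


De Morgan: the negation of a disjunction is the conjunction of the negations.
Distribute ~ across |, flipping it to &, and negate each literal.

(~u) & u


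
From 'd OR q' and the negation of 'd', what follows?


Disjunctive syllogism: from (P ∨ Q) and ¬P, infer Q.
One disjunct, 'd', is ruled out; the other must hold.

q


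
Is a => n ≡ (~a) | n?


Compare truth tables:
a | n | φ | ψ
-------------
False | False | True | True
True | False | False | False
False | True | True | True
True | True | True | True
The columns φ and ψ agree on every row.

Yes, they are logically equivalent.


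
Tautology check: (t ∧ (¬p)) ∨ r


Build the truth table over {p, r, t}:
p | r | t | φ
-------------
F | F | F | F
T | F | F | F
F | T | F | T
T | T | F | T
F | F | T | T
T | F | T | F
F | T | T | T
T | T | T | T
Counterexample at row 1: with p=F, r=F, t=F, the formula is F.

No, it is not a tautology.


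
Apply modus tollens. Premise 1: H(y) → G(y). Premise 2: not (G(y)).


Modus tollens: from (P → Q) and ¬Q, infer ¬P.
Q = 'G(y)' is denied; since P → Q, P must also fail.

Not (H(y)).


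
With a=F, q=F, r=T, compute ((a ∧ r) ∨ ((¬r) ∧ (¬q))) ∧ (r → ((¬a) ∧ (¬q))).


Substitute a=F, q=F, r=T:
a ∧ r = F ∧ T = F
¬r = F
¬q = T
(¬r) ∧ (¬q) = F ∧ T = F
(a ∧ r) ∨ ((¬r) ∧ (¬q)) = F ∨ F = F
¬a = T
¬q = T
(¬a) ∧ (¬q) = T ∧ T = T
r → ((¬a) ∧ (¬q)) = T → T = T
((a ∧ r) ∨ ((¬r) ∧ (¬q))) ∧ (r → ((¬a) ∧ (¬q))) = F ∧ T = F

F


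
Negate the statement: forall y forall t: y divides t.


Negation flips each quantifier (∀↔∃) and negates the inner predicate.
¬(forall y forall t: φ) = exists y exists t: ¬φ.

exists y exists t: ~(y divides t)


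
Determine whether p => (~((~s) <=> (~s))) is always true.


Build the truth table over {p, s}:
p | s | φ
---------
False | False | True
True | False | False
False | True | True
True | True | False
Counterexample at row 2: with p=True, s=False, the formula is False.

No, it is not a tautology.


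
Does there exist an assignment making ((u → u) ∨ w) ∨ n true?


Search for a satisfying assignment over {n, u, w}.
Try n=F, u=F, w=F: the formula evaluates to T.
A satisfying assignment exists.

Satisfiable.


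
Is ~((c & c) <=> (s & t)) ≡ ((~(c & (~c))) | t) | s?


Compare truth tables:
c | s | t | φ | ψ
-----------------
False | False | False | False | True
True | False | False | True | True
False | True | False | False | True
True | True | False | True | True
False | False | True | False | True
True | False | True | True | True
False | True | True | True | True
True | True | True | False | True
They differ at row 1 (c=False, s=False, t=False): φ=False but ψ=True.

No, they are not logically equivalent.


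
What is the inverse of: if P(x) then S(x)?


The inverse of (P → Q) is (¬P → ¬Q). It is equivalent to the converse, not to the original.
Here P = 'P(x)' and Q = 'S(x)'.

If not (P(x)), then not (S(x)).


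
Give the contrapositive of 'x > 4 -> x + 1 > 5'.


The contrapositive of (P → Q) is (¬Q → ¬P); it is logically equivalent to the original.
Here P = 'x > 4' and Q = 'x + 1 > 5'.

If not (x + 1 > 5), then not (x > 4).


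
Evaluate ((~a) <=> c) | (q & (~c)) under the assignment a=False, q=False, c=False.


Substitute a=False, q=False, c=False:
~a = True
(~a) <=> c = True <=> False = False
~c = True
q & (~c) = False & True = False
((~a) <=> c) | (q & (~c)) = False | False = False

False


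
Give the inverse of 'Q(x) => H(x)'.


The inverse of (P → Q) is (¬P → ¬Q). It is equivalent to the converse, not to the original.
Here P = 'Q(x)' and Q = 'H(x)'.

If not (Q(x)), then not (H(x)).


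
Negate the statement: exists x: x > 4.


¬(forall x: φ) = exists x: ¬φ, and ¬(exists x: φ) = forall x: ¬φ.
Apply to the existential statement.

forall x: ~(x > 4)


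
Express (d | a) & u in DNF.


Step 1: Distribute ∧ over ∨: (d ∨ a) ∧ u = (d ∧ u) ∨ (a ∧ u).

(d & u) | (a & u)


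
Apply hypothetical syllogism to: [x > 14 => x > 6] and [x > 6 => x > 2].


Hypothetical syllogism: from (P → Q) and (Q → R), infer (P → R).
Chain the two implications through the shared middle term 'x > 6'.

x > 14 => x > 2


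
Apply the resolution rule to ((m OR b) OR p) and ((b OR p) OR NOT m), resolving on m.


The clauses contain complementary literals m and NOTm.
Resolution eliminates this pair and disjoins the remaining literals (merging duplicates).

(b OR p)


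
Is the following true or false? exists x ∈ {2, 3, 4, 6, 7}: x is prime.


Evaluate the predicate on each element: 2:True, 3:True, 4:False, 6:False, 7:True.
Witness x = 2 satisfies the predicate.

True


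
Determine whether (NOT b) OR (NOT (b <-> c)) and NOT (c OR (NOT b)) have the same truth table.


Compare truth tables:
b | c | φ | ψ
-------------
F | F | T | F
T | F | T | T
F | T | T | F
T | T | F | F
They differ at row 1 (b=F, c=F): φ=T but ψ=F.

No, they are not logically equivalent.


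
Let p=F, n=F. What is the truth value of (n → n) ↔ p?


Substitute p=F, n=F:
n → n = F → F = T
(n → n) ↔ p = T ↔ F = F

F


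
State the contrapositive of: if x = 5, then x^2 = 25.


The contrapositive of (P → Q) is (¬Q → ¬P); it is logically equivalent to the original.
Here P = 'x = 5' and Q = 'x^2 = 25'.

If not (x^2 = 25), then not (x = 5).


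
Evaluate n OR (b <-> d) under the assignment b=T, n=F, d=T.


Substitute b=T, n=F, d=T:
b <-> d = T <-> T = T
n OR (b <-> d) = F OR T = T

T


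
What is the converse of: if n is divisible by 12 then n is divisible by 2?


The converse of (P → Q) is (Q → P). It is not in general equivalent to the original.
Here P = 'n is divisible by 12' and Q = 'n is divisible by 2'.

If n is divisible by 2, then n is divisible by 12.


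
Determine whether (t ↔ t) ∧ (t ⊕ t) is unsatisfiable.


Truth table over {t}:
t | φ
-----
F | F
T | F
Every row is false.

Yes, it is a contradiction.


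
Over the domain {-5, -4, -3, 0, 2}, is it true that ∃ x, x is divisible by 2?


Evaluate the predicate on each element: -5:F, -4:T, -3:F, 0:T, 2:T.
Witness x = -4 satisfies the predicate.

T


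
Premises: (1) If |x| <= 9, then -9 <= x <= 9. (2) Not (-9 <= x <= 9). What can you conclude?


Modus tollens: from (P → Q) and ¬Q, infer ¬P.
Q = '-9 <= x <= 9' is denied; since P → Q, P must also fail.

Not (|x| <= 9).


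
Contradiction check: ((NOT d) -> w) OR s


Truth table over {d, s, w}:
d | s | w | φ
-------------
F | F | F | F
T | F | F | T
F | T | F | T
T | T | F | T
F | F | T | T
T | F | T | T
F | T | T | T
T | T | T | T
Satisfying assignment at row 2: d=T, s=F, w=F gives T.

No, it is not a contradiction.


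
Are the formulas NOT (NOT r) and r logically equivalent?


Compare truth tables:
r | φ | ψ
---------
F | F | F
T | T | T
The columns φ and ψ agree on every row.

Yes, they are logically equivalent.


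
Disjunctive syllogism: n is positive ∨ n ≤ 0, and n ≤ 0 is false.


Disjunctive syllogism: from (P ∨ Q) and ¬P, infer Q.
One disjunct, 'n ≤ 0', is ruled out; the other must hold.

n is positive


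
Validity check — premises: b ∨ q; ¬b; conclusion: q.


This matches the form of disjunctive syllogism: the conclusion follows in every model of the premises.

Valid.


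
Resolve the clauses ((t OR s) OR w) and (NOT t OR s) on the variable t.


The clauses contain complementary literals t and NOTt.
Resolution eliminates this pair and disjoins the remaining literals (merging duplicates).

(w OR s)


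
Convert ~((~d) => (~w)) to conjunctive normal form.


Step 1: Rewrite (¬d) → (¬w) as ¬(¬d) ∨ (¬w).
Step 2: Negate: ¬(¬(¬d) ∨ (¬w)) = (¬d) ∧ ¬(¬w) (De Morgan + double negation).
Step 3: Eliminate any double negations (¬¬X = X).

(~d) & w


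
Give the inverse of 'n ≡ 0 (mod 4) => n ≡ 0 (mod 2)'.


The inverse of (P → Q) is (¬P → ¬Q). It is equivalent to the converse, not to the original.
Here P = 'n ≡ 0 (mod 4)' and Q = 'n ≡ 0 (mod 2)'.

If not (n ≡ 0 (mod 4)), then not (n ≡ 0 (mod 2)).


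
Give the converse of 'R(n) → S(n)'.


The converse of (P → Q) is (Q → P). It is not in general equivalent to the original.
Here P = 'R(n)' and Q = 'S(n)'.

If S(n), then R(n).


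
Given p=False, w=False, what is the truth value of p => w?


Implication is false only when antecedent is true and consequent is false.
Substitute: p=False, w=False.
False => False evaluates to True.

True


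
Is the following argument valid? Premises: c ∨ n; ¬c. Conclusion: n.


This matches the form of disjunctive syllogism: the conclusion follows in every model of the premises.

Valid.


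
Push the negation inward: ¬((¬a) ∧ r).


De Morgan: the negation of a conjunction is the disjunction of the negations.
Distribute ¬ across ∧, flipping it to ∨, and negate each literal.

a ∨ (¬r)


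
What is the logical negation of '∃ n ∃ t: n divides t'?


Negation flips each quantifier (∀↔∃) and negates the inner predicate.
¬(∃ n ∃ t: φ) = ∀ n ∀ t: ¬φ.

∀ n ∀ t: ¬(n divides t)


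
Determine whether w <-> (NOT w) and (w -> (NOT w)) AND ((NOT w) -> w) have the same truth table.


Compare truth tables:
w | φ | ψ
---------
F | F | F
T | F | F
The columns φ and ψ agree on every row.

Yes, they are logically equivalent.


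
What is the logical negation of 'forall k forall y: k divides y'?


Negation flips each quantifier (∀↔∃) and negates the inner predicate.
¬(forall k forall y: φ) = exists k exists y: ¬φ.

exists k exists y: ~(k divides y)


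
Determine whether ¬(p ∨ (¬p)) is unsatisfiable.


Truth table over {p}:
p | φ
-----
F | F
T | F
Every row is false.

Yes, it is a contradiction.


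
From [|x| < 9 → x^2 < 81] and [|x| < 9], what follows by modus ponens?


Modus ponens: from (P → Q) and P, infer Q.
P = '|x| < 9' is asserted, and P → Q holds, so Q follows.

x^2 < 81.


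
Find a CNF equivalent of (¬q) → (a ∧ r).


Step 1: Rewrite (¬q) → (a ∧ r) as ¬(¬q) ∨ (a ∧ r).
Step 2: Distribute ∨ over ∧.
Step 3: Eliminate any double negations (¬¬X = X).

(q ∨ a) ∧ (q ∨ r)


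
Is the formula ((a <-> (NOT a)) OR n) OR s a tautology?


Build the truth table over {a, n, s}:
a | n | s | φ
-------------
F | F | F | F
T | F | F | F
F | T | F | T
T | T | F | T
F | F | T | T
T | F | T | T
F | T | T | T
T | T | T | T
Counterexample at row 1: with a=F, n=F, s=F, the formula is F.

No, it is not a tautology.


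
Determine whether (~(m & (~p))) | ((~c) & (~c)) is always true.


Build the truth table over {c, m, p}:
c | m | p | φ
-------------
False | False | False | True
True | False | False | True
False | True | False | True
True | True | False | False
False | False | True | True
True | False | True | True
False | True | True | True
True | True | True | True
Counterexample at row 4: with c=True, m=True, p=False, the formula is False.

No, it is not a tautology.


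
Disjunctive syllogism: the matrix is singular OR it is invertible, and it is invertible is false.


Disjunctive syllogism: from (P ∨ Q) and ¬P, infer Q.
One disjunct, 'it is invertible', is ruled out; the other must hold.

the matrix is singular


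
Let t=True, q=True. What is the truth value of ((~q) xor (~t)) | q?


Substitute t=True, q=True:
~q = False
~t = False
(~q) xor (~t) = False xor False = False
((~q) xor (~t)) | q = False | True = True

True


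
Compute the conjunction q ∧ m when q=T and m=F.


Conjunction is true only when both operands are true.
Substitute: q=T, m=F.
T ∧ F evaluates to F.

F


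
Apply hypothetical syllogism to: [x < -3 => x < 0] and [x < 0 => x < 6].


Hypothetical syllogism: from (P → Q) and (Q → R), infer (P → R).
Chain the two implications through the shared middle term 'x < 0'.

x < -3 => x < 6


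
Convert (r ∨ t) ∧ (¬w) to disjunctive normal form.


Step 1: Distribute ∧ over ∨: (r ∨ t) ∧ (¬w) = (r ∧ (¬w)) ∨ (t ∧ (¬w)).

(r ∧ (¬w)) ∨ (t ∧ (¬w))


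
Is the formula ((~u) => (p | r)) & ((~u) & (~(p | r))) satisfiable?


Check all 8 assignments over {p, r, u}:
p | r | u | φ
-------------
False | False | False | False
True | False | False | False
False | True | False | False
True | True | False | False
False | False | True | False
True | False | True | False
False | True | True | False
True | True | True | False
No assignment makes the formula true.

Unsatisfiable.


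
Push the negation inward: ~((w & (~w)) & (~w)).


De Morgan: the negation of a conjunction is the disjunction of the negations.
Distribute ~ across &, flipping it to |, and negate each literal.

((~w) | w) | w


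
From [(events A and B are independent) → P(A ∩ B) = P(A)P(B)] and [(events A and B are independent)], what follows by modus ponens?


Modus ponens: from (P → Q) and P, infer Q.
P = '(events A and B are independent)' is asserted, and P → Q holds, so Q follows.

P(A ∩ B) = P(A)P(B).


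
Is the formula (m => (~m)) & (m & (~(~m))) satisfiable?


Check all 2 assignments over {m}:
m | φ
-----
False | False
True | False
No assignment makes the formula true.

Unsatisfiable.


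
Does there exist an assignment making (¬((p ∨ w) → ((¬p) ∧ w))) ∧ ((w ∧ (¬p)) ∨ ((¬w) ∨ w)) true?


Search for a satisfying assignment over {p, w}.
Try p=T, w=F: the formula evaluates to T.
A satisfying assignment exists.

Satisfiable.


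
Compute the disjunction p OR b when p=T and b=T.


Disjunction is false only when both operands are false.
Substitute: p=T, b=T.
T OR T evaluates to T.

T


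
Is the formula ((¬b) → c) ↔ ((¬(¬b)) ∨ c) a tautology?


Build the truth table over {b, c}:
b | c | φ
---------
F | F | T
T | F | T
F | T | T
T | T | T
Every row evaluates to true.

Yes, it is a tautology.


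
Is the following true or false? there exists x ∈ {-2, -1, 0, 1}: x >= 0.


Evaluate the predicate on each element: -2:F, -1:F, 0:T, 1:T.
Witness x = 0 satisfies the predicate.

T


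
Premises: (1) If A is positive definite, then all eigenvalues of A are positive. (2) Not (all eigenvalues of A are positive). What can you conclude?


Modus tollens: from (P → Q) and ¬Q, infer ¬P.
Q = 'all eigenvalues of A are positive' is denied; since P → Q, P must also fail.

Not (A is positive definite).


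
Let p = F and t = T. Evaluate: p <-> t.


Biconditional is true when both operands have the same truth value.
Substitute: p=F, t=T.
F <-> T evaluates to F.

F


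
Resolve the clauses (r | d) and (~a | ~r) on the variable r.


The clauses contain complementary literals r and ~r.
Resolution eliminates this pair and disjoins the remaining literals (merging duplicates).

(d | ~a)


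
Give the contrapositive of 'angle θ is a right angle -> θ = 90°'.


The contrapositive of (P → Q) is (¬Q → ¬P); it is logically equivalent to the original.
Here P = 'angle θ is a right angle' and Q = 'θ = 90°'.

If not (θ = 90°), then not (angle θ is a right angle).


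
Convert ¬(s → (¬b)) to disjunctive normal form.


Step 1: Rewrite implication then negate: ¬(¬s ∨ (¬b)) = s ∧ ¬(¬b).
Step 2: Eliminate any double negations (¬¬X = X).

s ∧ b


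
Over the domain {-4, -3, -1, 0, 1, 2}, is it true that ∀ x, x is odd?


Evaluate the predicate on each element: -4:F, -3:T, -1:T, 0:F, 1:T, 2:F.
Counterexample x = -4 fails the predicate.

F


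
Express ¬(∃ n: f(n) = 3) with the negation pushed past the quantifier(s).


¬(∀ x: φ) = ∃ x: ¬φ, and ¬(∃ x: φ) = ∀ x: ¬φ.
Apply to the existential statement.

∀ n: ¬(f(n) = 3)


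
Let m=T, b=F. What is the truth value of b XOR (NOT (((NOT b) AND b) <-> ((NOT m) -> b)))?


Substitute m=T, b=F:
NOT b = T
(NOT b) AND b = T AND F = F
NOT m = F
(NOT m) -> b = F -> F = T
((NOT b) AND b) <-> ((NOT m) -> b) = F <-> T = F
NOT (((NOT b) AND b) <-> ((NOT m) -> b)) = T
b XOR (NOT (((NOT b) AND b) <-> ((NOT m) -> b))) = F XOR T = T

T


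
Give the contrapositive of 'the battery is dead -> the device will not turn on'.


The contrapositive of (P → Q) is (¬Q → ¬P); it is logically equivalent to the original.
Here P = 'the battery is dead' and Q = 'the device will not turn on'.

If not (the device will not turn on), then not (the battery is dead).


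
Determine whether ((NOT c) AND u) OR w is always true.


Build the truth table over {c, u, w}:
c | u | w | φ
-------------
F | F | F | F
T | F | F | F
F | T | F | T
T | T | F | F
F | F | T | T
T | F | T | T
F | T | T | T
T | T | T | T
Counterexample at row 1: with c=F, u=F, w=F, the formula is F.

No, it is not a tautology.


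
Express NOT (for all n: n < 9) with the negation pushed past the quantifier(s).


¬(for all x: φ) = there exists x: ¬φ, and ¬(there exists x: φ) = for all x: ¬φ.
Apply to the universal statement.

there exists n: NOT(n < 9)


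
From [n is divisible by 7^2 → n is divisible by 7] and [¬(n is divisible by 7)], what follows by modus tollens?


Modus tollens: from (P → Q) and ¬Q, infer ¬P.
Q = 'n is divisible by 7' is denied; since P → Q, P must also fail.

Not (n is divisible by 7^2).


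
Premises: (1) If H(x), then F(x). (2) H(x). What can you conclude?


Modus ponens: from (P → Q) and P, infer Q.
P = 'H(x)' is asserted, and P → Q holds, so Q follows.

F(x).


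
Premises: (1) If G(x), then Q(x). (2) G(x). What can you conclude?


Modus ponens: from (P → Q) and P, infer Q.
P = 'G(x)' is asserted, and P → Q holds, so Q follows.

Q(x).


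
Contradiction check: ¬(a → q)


Truth table over {a, q}:
a | q | φ
---------
F | F | F
T | F | T
F | T | F
T | T | F
Satisfying assignment at row 2: a=T, q=F gives T.

No, it is not a contradiction.


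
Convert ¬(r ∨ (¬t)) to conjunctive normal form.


Step 1: Apply De Morgan: ¬(r ∨ (¬t)) = ¬r ∧ ¬(¬t).
Step 2: Eliminate any double negations (¬¬X = X).

(¬r) ∧ t


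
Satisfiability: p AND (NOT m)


Search for a satisfying assignment over {m, p}.
Try m=F, p=T: the formula evaluates to T.
A satisfying assignment exists.

Satisfiable.


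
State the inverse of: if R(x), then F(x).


The inverse of (P → Q) is (¬P → ¬Q). It is equivalent to the converse, not to the original.
Here P = 'R(x)' and Q = 'F(x)'.

If not (R(x)), then not (F(x)).


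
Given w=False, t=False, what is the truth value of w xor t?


Exclusive or is true when exactly one operand is true.
Substitute: w=False, t=False.
False xor False evaluates to False.

False


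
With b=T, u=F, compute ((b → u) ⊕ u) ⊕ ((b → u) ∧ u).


Substitute b=T, u=F:
b → u = T → F = F
(b → u) ⊕ u = F ⊕ F = F
b → u = T → F = F
(b → u) ∧ u = F ∧ F = F
((b → u) ⊕ u) ⊕ ((b → u) ∧ u) = F ⊕ F = F

F


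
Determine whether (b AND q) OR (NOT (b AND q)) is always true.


Build the truth table over {b, q}:
b | q | φ
---------
F | F | T
T | F | T
F | T | T
T | T | T
Every row evaluates to true.

Yes, it is a tautology.


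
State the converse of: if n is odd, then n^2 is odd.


The converse of (P → Q) is (Q → P). It is not in general equivalent to the original.
Here P = 'n is odd' and Q = 'n^2 is odd'.

If n^2 is odd, then n is odd.


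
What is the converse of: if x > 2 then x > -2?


The converse of (P → Q) is (Q → P). It is not in general equivalent to the original.
Here P = 'x > 2' and Q = 'x > -2'.

If x > -2, then x > 2.


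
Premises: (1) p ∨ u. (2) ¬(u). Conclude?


Disjunctive syllogism: from (P ∨ Q) and ¬P, infer Q.
One disjunct, 'u', is ruled out; the other must hold.

p


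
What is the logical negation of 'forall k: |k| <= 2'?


¬(forall x: φ) = exists x: ¬φ, and ¬(exists x: φ) = forall x: ¬φ.
Apply to the universal statement.

exists k: ~(|k| <= 2)


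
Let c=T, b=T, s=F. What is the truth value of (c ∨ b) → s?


Substitute c=T, b=T, s=F:
c ∨ b = T ∨ T = T
(c ∨ b) → s = T → F = F

F


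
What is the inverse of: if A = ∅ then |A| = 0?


The inverse of (P → Q) is (¬P → ¬Q). It is equivalent to the converse, not to the original.
Here P = 'A = ∅' and Q = '|A| = 0'.

If not (A = ∅), then not (|A| = 0).


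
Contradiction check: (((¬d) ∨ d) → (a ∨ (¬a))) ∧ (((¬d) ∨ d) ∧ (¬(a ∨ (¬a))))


Truth table over {a, d}:
a | d | φ
---------
F | F | F
T | F | F
F | T | F
T | T | F
Every row is false.

Yes, it is a contradiction.


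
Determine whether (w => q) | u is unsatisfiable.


Truth table over {q, u, w}:
q | u | w | φ
-------------
False | False | False | True
True | False | False | True
False | True | False | True
True | True | False | True
False | False | True | False
True | False | True | True
False | True | True | True
True | True | True | True
Satisfying assignment at row 1: q=False, u=False, w=False gives True.

No, it is not a contradiction.


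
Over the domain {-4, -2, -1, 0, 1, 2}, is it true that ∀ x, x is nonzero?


Evaluate the predicate on each element: -4:T, -2:T, -1:T, 0:F, 1:T, 2:T.
Counterexample x = 0 fails the predicate.

F


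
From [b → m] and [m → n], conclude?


Hypothetical syllogism: from (P → Q) and (Q → R), infer (P → R).
Chain the two implications through the shared middle term 'm'.

b → n


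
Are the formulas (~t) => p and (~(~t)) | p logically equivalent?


Compare truth tables:
p | t | φ | ψ
-------------
False | False | False | False
True | False | True | True
False | True | True | True
True | True | True | True
The columns φ and ψ agree on every row.

Yes, they are logically equivalent.


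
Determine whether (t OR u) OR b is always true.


Build the truth table over {b, t, u}:
b | t | u | φ
-------------
F | F | F | F
T | F | F | T
F | T | F | T
T | T | F | T
F | F | T | T
T | F | T | T
F | T | T | T
T | T | T | T
Counterexample at row 1: with b=F, t=F, u=F, the formula is F.

No, it is not a tautology.


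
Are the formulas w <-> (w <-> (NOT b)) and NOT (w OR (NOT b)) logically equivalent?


Compare truth tables:
b | w | φ | ψ
-------------
F | F | T | F
T | F | F | T
F | T | T | F
T | T | F | F
They differ at row 1 (b=F, w=F): φ=T but ψ=F.

No, they are not logically equivalent.


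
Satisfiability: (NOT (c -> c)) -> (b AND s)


Search for a satisfying assignment over {b, c, s}.
Try b=F, c=F, s=F: the formula evaluates to T.
A satisfying assignment exists.

Satisfiable.


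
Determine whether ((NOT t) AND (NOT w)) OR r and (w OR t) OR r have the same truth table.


Compare truth tables:
r | t | w | φ | ψ
-----------------
F | F | F | T | F
T | F | F | T | T
F | T | F | F | T
T | T | F | T | T
F | F | T | F | T
T | F | T | T | T
F | T | T | F | T
T | T | T | T | T
They differ at row 1 (r=F, t=F, w=F): φ=T but ψ=F.

No, they are not logically equivalent.


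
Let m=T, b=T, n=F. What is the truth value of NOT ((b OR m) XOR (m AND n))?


Substitute m=T, b=T, n=F:
b OR m = T OR T = T
m AND n = T AND F = F
(b OR m) XOR (m AND n) = T XOR F = T
NOT ((b OR m) XOR (m AND n)) = F

F


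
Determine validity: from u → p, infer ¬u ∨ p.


This matches the form of material implication: the conclusion follows in every model of the premises.

Valid.


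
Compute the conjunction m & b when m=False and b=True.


Conjunction is true only when both operands are true.
Substitute: m=False, b=True.
False & True evaluates to False.

False


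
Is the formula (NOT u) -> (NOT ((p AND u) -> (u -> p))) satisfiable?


Search for a satisfying assignment over {p, u}.
Try p=F, u=T: the formula evaluates to T.
A satisfying assignment exists.

Satisfiable.


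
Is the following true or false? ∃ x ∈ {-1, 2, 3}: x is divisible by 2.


Evaluate the predicate on each element: -1:F, 2:T, 3:F.
Witness x = 2 satisfies the predicate.

T


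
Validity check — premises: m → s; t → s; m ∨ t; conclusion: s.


This matches the form of proof by cases: the conclusion follows in every model of the premises.

Valid.


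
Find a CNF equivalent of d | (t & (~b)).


Step 1: Distribute ∨ over ∧: d ∨ (t ∧ (¬b)) = (d ∨ t) ∧ (d ∨ (¬b)).

(d | t) & (d | (~b))


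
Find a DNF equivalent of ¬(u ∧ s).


Step 1: Apply De Morgan: ¬(u ∧ s) = ¬u ∨ ¬s.

(¬u) ∨ (¬s)


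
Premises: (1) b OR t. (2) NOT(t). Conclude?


Disjunctive syllogism: from (P ∨ Q) and ¬P, infer Q.
One disjunct, 't', is ruled out; the other must hold.

b


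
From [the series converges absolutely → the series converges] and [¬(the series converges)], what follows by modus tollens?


Modus tollens: from (P → Q) and ¬Q, infer ¬P.
Q = 'the series converges' is denied; since P → Q, P must also fail.

Not (the series converges absolutely).


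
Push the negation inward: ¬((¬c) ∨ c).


De Morgan: the negation of a disjunction is the conjunction of the negations.
Distribute ¬ across ∨, flipping it to ∧, and negate each literal.

c ∧ (¬c)


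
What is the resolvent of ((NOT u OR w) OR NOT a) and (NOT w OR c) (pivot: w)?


The clauses contain complementary literals w and NOTw.
Resolution eliminates this pair and disjoins the remaining literals (merging duplicates).

((NOT u OR NOT a) OR c)


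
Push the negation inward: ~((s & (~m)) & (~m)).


De Morgan: the negation of a conjunction is the disjunction of the negations.
Distribute ~ across &, flipping it to |, and negate each literal.

((~s) | m) | m


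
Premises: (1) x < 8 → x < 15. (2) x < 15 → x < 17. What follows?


Hypothetical syllogism: from (P → Q) and (Q → R), infer (P → R).
Chain the two implications through the shared middle term 'x < 15'.

x < 8 → x < 17


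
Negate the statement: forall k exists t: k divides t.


Negation flips each quantifier (∀↔∃) and negates the inner predicate.
¬(forall k exists t: φ) = exists k forall t: ¬φ.

exists k forall t: ~(k divides t)


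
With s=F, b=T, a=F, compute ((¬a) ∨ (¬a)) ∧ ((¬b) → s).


Substitute s=F, b=T, a=F:
¬a = T
¬a = T
(¬a) ∨ (¬a) = T ∨ T = T
¬b = F
(¬b) → s = F → F = T
((¬a) ∨ (¬a)) ∧ ((¬b) → s) = T ∧ T = T

T


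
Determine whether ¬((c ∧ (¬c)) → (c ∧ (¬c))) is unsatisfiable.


Truth table over {c}:
c | φ
-----
F | F
T | F
Every row is false.

Yes, it is a contradiction.


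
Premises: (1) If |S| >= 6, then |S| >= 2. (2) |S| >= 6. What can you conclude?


Modus ponens: from (P → Q) and P, infer Q.
P = '|S| >= 6' is asserted, and P → Q holds, so Q follows.

|S| >= 2.


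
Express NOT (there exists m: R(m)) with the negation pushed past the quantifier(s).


¬(for all x: φ) = there exists x: ¬φ, and ¬(there exists x: φ) = for all x: ¬φ.
Apply to the existential statement.

for all m: NOT(R(m))


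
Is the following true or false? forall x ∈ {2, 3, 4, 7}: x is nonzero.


Evaluate the predicate on each element: 2:True, 3:True, 4:True, 7:True.
Every element satisfies the predicate.

True


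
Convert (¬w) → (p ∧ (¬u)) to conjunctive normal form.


Step 1: Rewrite (¬w) → (p ∧ (¬u)) as ¬(¬w) ∨ (p ∧ (¬u)).
Step 2: Distribute ∨ over ∧.
Step 3: Eliminate any double negations (¬¬X = X).

(w ∨ p) ∧ (w ∨ (¬u))


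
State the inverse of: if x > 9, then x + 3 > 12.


The inverse of (P → Q) is (¬P → ¬Q). It is equivalent to the converse, not to the original.
Here P = 'x > 9' and Q = 'x + 3 > 12'.

If not (x > 9), then not (x + 3 > 12).


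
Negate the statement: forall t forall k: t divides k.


Negation flips each quantifier (∀↔∃) and negates the inner predicate.
¬(forall t forall k: φ) = exists t exists k: ¬φ.

exists t exists k: ~(t divides k)


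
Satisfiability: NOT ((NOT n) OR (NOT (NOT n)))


Check all 2 assignments over {n}:
n | φ
-----
F | F
T | F
No assignment makes the formula true.

Unsatisfiable.


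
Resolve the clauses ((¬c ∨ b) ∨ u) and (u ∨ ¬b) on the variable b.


The clauses contain complementary literals b and ¬b.
Resolution eliminates this pair and disjoins the remaining literals (merging duplicates).

(u ∨ ¬c)


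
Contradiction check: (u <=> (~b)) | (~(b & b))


Truth table over {b, u}:
b | u | φ
---------
False | False | True
True | False | True
False | True | True
True | True | False
Satisfying assignment at row 1: b=False, u=False gives True.

No, it is not a contradiction.


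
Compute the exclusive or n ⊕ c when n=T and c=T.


Exclusive or is true when exactly one operand is true.
Substitute: n=T, c=T.
T ⊕ T evaluates to F.

F


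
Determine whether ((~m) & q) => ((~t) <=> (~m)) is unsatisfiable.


Truth table over {m, q, t}:
m | q | t | φ
-------------
False | False | False | True
True | False | False | True
False | True | False | True
True | True | False | True
False | False | True | True
True | False | True | True
False | True | True | False
True | True | True | True
Satisfying assignment at row 1: m=False, q=False, t=False gives True.

No, it is not a contradiction.


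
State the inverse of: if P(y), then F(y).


The inverse of (P → Q) is (¬P → ¬Q). It is equivalent to the converse, not to the original.
Here P = 'P(y)' and Q = 'F(y)'.

If not (P(y)), then not (F(y)).


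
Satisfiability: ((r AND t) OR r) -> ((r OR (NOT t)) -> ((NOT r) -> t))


Search for a satisfying assignment over {r, t}.
Try r=F, t=F: the formula evaluates to T.
A satisfying assignment exists.

Satisfiable.


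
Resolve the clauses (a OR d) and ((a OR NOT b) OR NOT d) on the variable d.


The clauses contain complementary literals d and NOTd.
Resolution eliminates this pair and disjoins the remaining literals (merging duplicates).

(a OR NOT b)


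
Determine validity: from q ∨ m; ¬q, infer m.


This matches the form of disjunctive syllogism: the conclusion follows in every model of the premises.

Valid.


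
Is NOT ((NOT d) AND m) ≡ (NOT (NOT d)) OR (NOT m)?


Compare truth tables:
d | m | φ | ψ
-------------
F | F | T | T
T | F | T | T
F | T | F | F
T | T | T | T
The columns φ and ψ agree on every row.

Yes, they are logically equivalent.


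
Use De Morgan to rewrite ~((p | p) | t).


De Morgan: the negation of a disjunction is the conjunction of the negations.
Distribute ~ across |, flipping it to &, and negate each literal.

((~p) & (~p)) & (~t)


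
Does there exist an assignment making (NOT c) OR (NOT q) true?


Search for a satisfying assignment over {c, q}.
Try c=F, q=F: the formula evaluates to T.
A satisfying assignment exists.

Satisfiable.


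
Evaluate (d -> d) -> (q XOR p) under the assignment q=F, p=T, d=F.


Substitute q=F, p=T, d=F:
d -> d = F -> F = T
q XOR p = F XOR T = T
(d -> d) -> (q XOR p) = T -> T = T

T


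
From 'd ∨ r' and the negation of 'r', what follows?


Disjunctive syllogism: from (P ∨ Q) and ¬P, infer Q.
One disjunct, 'r', is ruled out; the other must hold.

d


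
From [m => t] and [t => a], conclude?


Hypothetical syllogism: from (P → Q) and (Q → R), infer (P → R).
Chain the two implications through the shared middle term 't'.

m => a


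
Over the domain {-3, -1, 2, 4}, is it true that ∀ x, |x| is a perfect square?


Evaluate the predicate on each element: -3:F, -1:T, 2:F, 4:T.
Counterexample x = -3 fails the predicate.

F


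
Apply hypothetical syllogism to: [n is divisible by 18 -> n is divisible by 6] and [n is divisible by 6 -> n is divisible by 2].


Hypothetical syllogism: from (P → Q) and (Q → R), infer (P → R).
Chain the two implications through the shared middle term 'n is divisible by 6'.

n is divisible by 18 -> n is divisible by 2


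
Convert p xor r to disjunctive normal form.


Step 1: p ⊕ r is true exactly when they disagree: (p ∧ ¬r) ∨ (¬p ∧ r).

(p & (~r)) | ((~p) & r)


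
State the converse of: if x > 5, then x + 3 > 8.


The converse of (P → Q) is (Q → P). It is not in general equivalent to the original.
Here P = 'x > 5' and Q = 'x + 3 > 8'.

If x + 3 > 8, then x > 5.


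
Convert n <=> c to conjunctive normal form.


Step 1: Rewrite n ↔ c as (n → c) ∧ (c → n).
Step 2: Rewrite each implication as a disjunction.

((~n) | c) & ((~c) | n)


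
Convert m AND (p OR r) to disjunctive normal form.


Step 1: Distribute ∧ over ∨: m ∧ (p ∨ r) = (m ∧ p) ∨ (m ∧ r).

(m AND p) OR (m AND r)


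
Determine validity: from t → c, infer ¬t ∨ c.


This matches the form of material implication: the conclusion follows in every model of the premises.

Valid.


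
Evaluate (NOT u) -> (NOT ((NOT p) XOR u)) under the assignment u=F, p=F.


Substitute u=F, p=F:
NOT u = T
NOT p = T
(NOT p) XOR u = T XOR F = T
NOT ((NOT p) XOR u) = F
(NOT u) -> (NOT ((NOT p) XOR u)) = T -> F = F

F


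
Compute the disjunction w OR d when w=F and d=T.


Disjunction is false only when both operands are false.
Substitute: w=F, d=T.
F OR T evaluates to T.

T


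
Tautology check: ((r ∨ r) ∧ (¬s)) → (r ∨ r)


Build the truth table over {r, s}:
r | s | φ
---------
F | F | T
T | F | T
F | T | T
T | T | T
Every row evaluates to true.

Yes, it is a tautology.


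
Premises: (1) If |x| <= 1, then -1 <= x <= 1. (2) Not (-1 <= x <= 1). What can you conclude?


Modus tollens: from (P → Q) and ¬Q, infer ¬P.
Q = '-1 <= x <= 1' is denied; since P → Q, P must also fail.

Not (|x| <= 1).


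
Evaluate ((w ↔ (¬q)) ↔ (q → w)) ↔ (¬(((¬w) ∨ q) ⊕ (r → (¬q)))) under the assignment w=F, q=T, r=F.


Substitute w=F, q=T, r=F:
… (earlier sub-steps elided)
w ↔ (¬q) = F ↔ F = T
q → w = T → F = F
(w ↔ (¬q)) ↔ (q → w) = T ↔ F = F
¬w = T
(¬w) ∨ q = T ∨ T = T
¬q = F
r → (¬q) = F → F = T
((¬w) ∨ q) ⊕ (r → (¬q)) = T ⊕ T = F
¬(((¬w) ∨ q) ⊕ (r → (¬q))) = T
((w ↔ (¬q)) ↔ (q → w)) ↔ (¬(((¬w) ∨ q) ⊕ (r → (¬q)))) = F ↔ T = F

F


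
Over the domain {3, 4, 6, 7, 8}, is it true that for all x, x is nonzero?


Evaluate the predicate on each element: 3:T, 4:T, 6:T, 7:T, 8:T.
Every element satisfies the predicate.

T


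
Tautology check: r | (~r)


Build the truth table over {r}:
r | φ
-----
False | True
True | True
Every row evaluates to true.

Yes, it is a tautology.


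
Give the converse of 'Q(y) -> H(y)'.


The converse of (P → Q) is (Q → P). It is not in general equivalent to the original.
Here P = 'Q(y)' and Q = 'H(y)'.

If H(y), then Q(y).


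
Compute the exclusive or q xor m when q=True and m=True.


Exclusive or is true when exactly one operand is true.
Substitute: q=True, m=True.
True xor True evaluates to False.

False


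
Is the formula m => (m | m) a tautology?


Build the truth table over {m}:
m | φ
-----
False | True
True | True
Every row evaluates to true.

Yes, it is a tautology.


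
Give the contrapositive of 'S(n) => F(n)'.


The contrapositive of (P → Q) is (¬Q → ¬P); it is logically equivalent to the original.
Here P = 'S(n)' and Q = 'F(n)'.

If not (F(n)), then not (S(n)).


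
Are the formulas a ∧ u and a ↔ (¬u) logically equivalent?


Compare truth tables:
a | u | φ | ψ
-------------
F | F | F | F
T | F | F | T
F | T | F | T
T | T | T | F
They differ at row 2 (a=T, u=F): φ=F but ψ=T.

No, they are not logically equivalent.


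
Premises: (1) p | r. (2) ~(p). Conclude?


Disjunctive syllogism: from (P ∨ Q) and ¬P, infer Q.
One disjunct, 'p', is ruled out; the other must hold.

r


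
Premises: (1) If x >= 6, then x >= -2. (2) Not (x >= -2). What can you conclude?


Modus tollens: from (P → Q) and ¬Q, infer ¬P.
Q = 'x >= -2' is denied; since P → Q, P must also fail.

Not (x >= 6).


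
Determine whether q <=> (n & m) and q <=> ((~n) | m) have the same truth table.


Compare truth tables:
m | n | q | φ | ψ
-----------------
False | False | False | True | False
True | False | False | True | False
False | True | False | True | True
True | True | False | False | False
False | False | True | False | True
True | False | True | False | True
False | True | True | False | False
True | True | True | True | True
They differ at row 1 (m=False, n=False, q=False): φ=True but ψ=False.

No, they are not logically equivalent.


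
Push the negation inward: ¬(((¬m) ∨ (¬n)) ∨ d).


De Morgan: the negation of a disjunction is the conjunction of the negations.
Distribute ¬ across ∨, flipping it to ∧, and negate each literal.

(m ∧ n) ∧ (¬d)


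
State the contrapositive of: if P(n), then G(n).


The contrapositive of (P → Q) is (¬Q → ¬P); it is logically equivalent to the original.
Here P = 'P(n)' and Q = 'G(n)'.

If not (G(n)), then not (P(n)).


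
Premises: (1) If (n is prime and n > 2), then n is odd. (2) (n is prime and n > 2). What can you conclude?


Modus ponens: from (P → Q) and P, infer Q.
P = '(n is prime and n > 2)' is asserted, and P → Q holds, so Q follows.

n is odd.


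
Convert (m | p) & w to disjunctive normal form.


Step 1: Distribute ∧ over ∨: (m ∨ p) ∧ w = (m ∧ w) ∨ (p ∧ w).

(m & w) | (p & w)
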